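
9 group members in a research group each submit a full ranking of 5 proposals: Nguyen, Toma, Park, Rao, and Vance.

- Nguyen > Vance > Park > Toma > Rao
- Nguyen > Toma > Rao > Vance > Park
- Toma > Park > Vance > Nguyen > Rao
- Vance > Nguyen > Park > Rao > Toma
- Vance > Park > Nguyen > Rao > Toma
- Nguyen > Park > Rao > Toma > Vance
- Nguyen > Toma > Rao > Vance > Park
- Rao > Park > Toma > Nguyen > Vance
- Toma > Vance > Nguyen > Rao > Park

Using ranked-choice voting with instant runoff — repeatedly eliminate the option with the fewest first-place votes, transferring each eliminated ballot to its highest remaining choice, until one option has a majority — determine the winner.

Nguyen

Round 1: Nguyen 4, Toma 2, Vance 2, Rao 1, Park 0. Park has the fewest and is eliminated.
Round 2: Nguyen 4, Toma 2, Vance 2, Rao 1. Rao has the fewest and is eliminated.
Round 3: Nguyen 4, Toma 3, Vance 2. Vance has the fewest and is eliminated.
Round 4: Nguyen 6, Toma 3. Nguyen has a majority.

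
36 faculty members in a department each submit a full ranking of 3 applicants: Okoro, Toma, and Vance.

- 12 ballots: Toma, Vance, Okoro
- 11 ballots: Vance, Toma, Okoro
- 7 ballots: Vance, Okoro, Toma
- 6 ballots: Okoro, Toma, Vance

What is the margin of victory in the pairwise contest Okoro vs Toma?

Ballots ranking Okoro above Toma: 7+6 = 13.
Ballots ranking Toma above Okoro: 12+11 = 23.
Toma wins 23–13, a margin of 10.

10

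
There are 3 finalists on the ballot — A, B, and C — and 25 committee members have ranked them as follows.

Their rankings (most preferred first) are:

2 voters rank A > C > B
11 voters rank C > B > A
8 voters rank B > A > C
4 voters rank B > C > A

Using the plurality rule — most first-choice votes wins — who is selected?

B

First-place vote totals:
  A: 2
  B: 12
  C: 11
B has the most first-place votes.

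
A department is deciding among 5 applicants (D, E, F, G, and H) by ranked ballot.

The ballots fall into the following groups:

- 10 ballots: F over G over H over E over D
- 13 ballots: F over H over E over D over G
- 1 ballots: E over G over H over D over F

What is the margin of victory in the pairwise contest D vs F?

Ballots ranking D above F: 1.
Ballots ranking F above D: 10+13 = 23.
F wins 23–1, a margin of 22.

22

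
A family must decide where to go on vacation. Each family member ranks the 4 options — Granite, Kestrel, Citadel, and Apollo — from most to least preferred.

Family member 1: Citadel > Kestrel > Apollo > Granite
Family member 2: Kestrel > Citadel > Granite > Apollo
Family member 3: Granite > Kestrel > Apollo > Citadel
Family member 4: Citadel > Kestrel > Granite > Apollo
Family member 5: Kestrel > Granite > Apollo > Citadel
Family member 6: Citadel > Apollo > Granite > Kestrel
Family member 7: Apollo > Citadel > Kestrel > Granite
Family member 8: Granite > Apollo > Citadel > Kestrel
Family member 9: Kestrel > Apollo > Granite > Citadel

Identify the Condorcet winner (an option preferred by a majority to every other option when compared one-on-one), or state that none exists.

There is no Condorcet winner

Head-to-head results (9 voters total):
Granite vs Kestrel: Kestrel wins 6–3.
Granite vs Citadel: Citadel wins 5–4.
Granite vs Apollo: Granite wins 5–4.
Kestrel vs Citadel: Citadel wins 5–4.
Kestrel vs Apollo: Kestrel wins 6–3.
Citadel vs Apollo: Apollo wins 5–4.
No candidate beats all others: Granite beats Apollo beats Citadel beats Granite, a majority cycle.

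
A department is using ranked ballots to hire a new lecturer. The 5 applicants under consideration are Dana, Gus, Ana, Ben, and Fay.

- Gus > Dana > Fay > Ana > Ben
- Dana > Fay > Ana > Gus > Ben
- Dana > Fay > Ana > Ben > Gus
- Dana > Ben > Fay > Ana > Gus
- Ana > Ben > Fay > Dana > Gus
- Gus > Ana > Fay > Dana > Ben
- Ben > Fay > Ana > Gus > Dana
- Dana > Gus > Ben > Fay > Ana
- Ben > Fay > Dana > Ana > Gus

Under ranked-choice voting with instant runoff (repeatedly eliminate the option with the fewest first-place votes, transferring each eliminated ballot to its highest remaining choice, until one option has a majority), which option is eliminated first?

Fay

Round 1: Dana 4, Gus 2, Ben 2, Ana 1, Fay 0. Fay has the fewest and is eliminated.
Round 2: Dana 4, Gus 2, Ben 2, Ana 1. Ana has the fewest and is eliminated.
Round 3: Dana 4, Ben 3, Gus 2. Gus has the fewest and is eliminated.
Round 4: Dana 6, Ben 3. Dana has a majority.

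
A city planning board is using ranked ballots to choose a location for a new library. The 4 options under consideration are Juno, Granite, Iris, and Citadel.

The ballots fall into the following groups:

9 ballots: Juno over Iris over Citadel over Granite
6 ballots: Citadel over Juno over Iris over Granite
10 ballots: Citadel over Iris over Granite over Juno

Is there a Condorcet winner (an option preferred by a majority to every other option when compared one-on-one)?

Head-to-head results (25 voters total):
Juno vs Granite: Juno wins 15–10.
Juno vs Iris: Juno wins 15–10.
Juno vs Citadel: Citadel wins 16–9.
Granite vs Iris: Iris wins 25–0.
Granite vs Citadel: Citadel wins 25–0.
Iris vs Citadel: Citadel wins 16–9.
Citadel beats each rival — Juno (16–9), Granite (25–0), Iris (16–9) — so Citadel is the Condorcet winner.

Yes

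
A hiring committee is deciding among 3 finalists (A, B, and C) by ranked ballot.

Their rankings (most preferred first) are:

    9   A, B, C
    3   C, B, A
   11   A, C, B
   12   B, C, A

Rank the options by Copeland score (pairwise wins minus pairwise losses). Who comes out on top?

A

Pairwise results:
  A vs B: A wins 20–15.
  A vs C: A wins 20–15.
  B vs C: B wins 21–14.
Copeland scores (wins − losses):
  A: 2 − 0 = 2
  B: 1 − 1 = 0
  C: 0 − 2 = -2
A has the best Copeland score.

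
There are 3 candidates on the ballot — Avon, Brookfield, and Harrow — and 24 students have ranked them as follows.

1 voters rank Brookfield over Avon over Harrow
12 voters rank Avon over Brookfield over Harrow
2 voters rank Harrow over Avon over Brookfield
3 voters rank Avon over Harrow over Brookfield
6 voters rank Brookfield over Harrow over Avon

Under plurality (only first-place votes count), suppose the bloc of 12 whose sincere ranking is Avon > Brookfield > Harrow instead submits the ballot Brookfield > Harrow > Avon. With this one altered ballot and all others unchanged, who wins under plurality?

Brookfield

First-place totals with the altered ballot: Avon 3, Brookfield 19, Harrow 2.
The switch changes the winner from Avon to Brookfield.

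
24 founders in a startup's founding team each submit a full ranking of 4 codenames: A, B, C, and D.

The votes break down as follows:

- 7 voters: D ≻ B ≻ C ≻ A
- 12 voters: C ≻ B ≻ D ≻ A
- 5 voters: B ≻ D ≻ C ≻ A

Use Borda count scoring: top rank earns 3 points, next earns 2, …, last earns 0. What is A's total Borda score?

0

Borda scores:
  A: 7·0 + 12·0 + 5·0 = 0
  B: 7·2 + 12·2 + 5·3 = 53
  C: 7·1 + 12·3 + 5·1 = 48
  D: 7·3 + 12·1 + 5·2 = 43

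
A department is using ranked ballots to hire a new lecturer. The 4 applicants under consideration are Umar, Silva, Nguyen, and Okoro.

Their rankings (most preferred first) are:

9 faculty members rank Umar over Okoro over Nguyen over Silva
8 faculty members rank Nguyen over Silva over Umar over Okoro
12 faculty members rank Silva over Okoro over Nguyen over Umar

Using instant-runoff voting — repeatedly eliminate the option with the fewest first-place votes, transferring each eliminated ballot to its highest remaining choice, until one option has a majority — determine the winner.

Silva

Round 1: Silva 12, Umar 9, Nguyen 8, Okoro 0. Okoro has the fewest and is eliminated.
Round 2: Silva 12, Umar 9, Nguyen 8. Nguyen has the fewest and is eliminated.
Round 3: Silva 20, Umar 9. Silva has a majority.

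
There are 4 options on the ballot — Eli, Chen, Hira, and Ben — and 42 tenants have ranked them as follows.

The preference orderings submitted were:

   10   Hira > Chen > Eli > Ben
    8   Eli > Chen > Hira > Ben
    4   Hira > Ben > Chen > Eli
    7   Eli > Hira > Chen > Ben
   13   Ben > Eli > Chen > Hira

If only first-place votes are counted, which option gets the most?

First-place vote totals:
  Eli: 15
  Chen: 0
  Hira: 14
  Ben: 13
Eli has the most first-place votes.

Eli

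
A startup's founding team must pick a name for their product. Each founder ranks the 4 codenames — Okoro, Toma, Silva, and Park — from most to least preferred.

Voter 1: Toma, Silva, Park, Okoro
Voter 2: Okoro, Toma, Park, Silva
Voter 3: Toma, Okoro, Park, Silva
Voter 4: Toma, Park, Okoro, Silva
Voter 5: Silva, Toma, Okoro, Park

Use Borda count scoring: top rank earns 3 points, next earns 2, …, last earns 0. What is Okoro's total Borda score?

7

Borda scores:
  Okoro: 0 + 3 + 2 + 1 + 1 = 7
  Toma: 3 + 2 + 3 + 3 + 2 = 13
  Silva: 2 + 0 + 0 + 0 + 3 = 5
  Park: 1 + 1 + 1 + 2 + 0 = 5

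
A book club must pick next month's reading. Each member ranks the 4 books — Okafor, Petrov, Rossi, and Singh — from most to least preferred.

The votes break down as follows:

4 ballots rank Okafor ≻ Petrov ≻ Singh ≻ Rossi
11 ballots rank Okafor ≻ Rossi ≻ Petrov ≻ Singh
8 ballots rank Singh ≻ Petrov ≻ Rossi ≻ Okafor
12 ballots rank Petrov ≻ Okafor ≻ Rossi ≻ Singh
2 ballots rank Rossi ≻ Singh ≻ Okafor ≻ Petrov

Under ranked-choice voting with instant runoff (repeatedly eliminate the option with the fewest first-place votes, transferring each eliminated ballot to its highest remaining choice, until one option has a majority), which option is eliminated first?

Round 1: Okafor 15, Petrov 12, Singh 8, Rossi 2. Rossi has the fewest and is eliminated.
Round 2: Okafor 15, Petrov 12, Singh 10. Singh has the fewest and is eliminated.
Round 3: Petrov 20, Okafor 17. Petrov has a majority.

Rossi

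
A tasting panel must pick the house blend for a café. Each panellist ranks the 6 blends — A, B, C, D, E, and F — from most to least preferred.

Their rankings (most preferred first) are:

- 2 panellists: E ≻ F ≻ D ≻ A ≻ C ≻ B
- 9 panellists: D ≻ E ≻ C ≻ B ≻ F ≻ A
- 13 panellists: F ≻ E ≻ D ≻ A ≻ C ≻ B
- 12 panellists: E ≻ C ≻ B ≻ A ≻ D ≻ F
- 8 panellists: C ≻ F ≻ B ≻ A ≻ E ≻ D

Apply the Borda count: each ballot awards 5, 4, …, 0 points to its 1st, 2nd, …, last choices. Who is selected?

Borda scores:
  A: 2·2 + 9·0 + 13·2 + 12·2 + 8·2 = 70
  B: 2·0 + 9·2 + 13·0 + 12·3 + 8·3 = 78
  C: 2·1 + 9·3 + 13·1 + 12·4 + 8·5 = 130
  D: 2·3 + 9·5 + 13·3 + 12·1 + 8·0 = 102
  E: 2·5 + 9·4 + 13·4 + 12·5 + 8·1 = 166
  F: 2·4 + 9·1 + 13·5 + 12·0 + 8·4 = 114
E has the highest total.

E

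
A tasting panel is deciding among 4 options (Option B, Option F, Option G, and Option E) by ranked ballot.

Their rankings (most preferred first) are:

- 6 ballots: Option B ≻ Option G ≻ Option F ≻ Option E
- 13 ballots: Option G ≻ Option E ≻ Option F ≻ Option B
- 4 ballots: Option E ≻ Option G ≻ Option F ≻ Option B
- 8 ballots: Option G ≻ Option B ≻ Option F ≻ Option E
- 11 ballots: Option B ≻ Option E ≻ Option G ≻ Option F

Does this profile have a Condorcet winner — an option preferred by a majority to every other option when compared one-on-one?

Head-to-head results (42 voters total):
Option B vs Option F: Option B wins 25–17.
Option B vs Option G: Option G wins 25–17.
Option B vs Option E: Option B wins 25–17.
Option F vs Option G: Option G wins 42–0.
Option F vs Option E: Option E wins 28–14.
Option G vs Option E: Option G wins 27–15.
Option G beats each rival — Option B (25–17), Option F (42–0), Option E (27–15) — so Option G is the Condorcet winner.

Yes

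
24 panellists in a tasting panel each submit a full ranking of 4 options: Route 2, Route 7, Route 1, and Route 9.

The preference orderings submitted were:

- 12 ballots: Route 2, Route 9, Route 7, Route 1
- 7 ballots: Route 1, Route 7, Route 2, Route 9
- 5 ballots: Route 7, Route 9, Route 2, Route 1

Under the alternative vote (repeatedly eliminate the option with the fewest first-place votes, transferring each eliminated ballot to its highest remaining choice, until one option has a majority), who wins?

Route 2

Round 1: Route 2 12, Route 1 7, Route 7 5, Route 9 0. Route 9 has the fewest and is eliminated.
Round 2: Route 2 12, Route 1 7, Route 7 5. Route 7 has the fewest and is eliminated.
Round 3: Route 2 17, Route 1 7. Route 2 has a majority.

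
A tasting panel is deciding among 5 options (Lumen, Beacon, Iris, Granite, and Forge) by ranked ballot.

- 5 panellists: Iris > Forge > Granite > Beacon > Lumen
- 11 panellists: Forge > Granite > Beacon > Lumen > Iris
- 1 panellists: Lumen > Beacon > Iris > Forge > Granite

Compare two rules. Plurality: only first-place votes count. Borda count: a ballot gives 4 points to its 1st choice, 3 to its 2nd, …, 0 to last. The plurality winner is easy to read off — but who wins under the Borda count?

Forge

Plurality first-place counts: Lumen 1, Beacon 0, Iris 5, Granite 0, Forge 11 → Forge.
Borda totals: Lumen 15, Beacon 30, Iris 22, Granite 43, Forge 60 → Forge.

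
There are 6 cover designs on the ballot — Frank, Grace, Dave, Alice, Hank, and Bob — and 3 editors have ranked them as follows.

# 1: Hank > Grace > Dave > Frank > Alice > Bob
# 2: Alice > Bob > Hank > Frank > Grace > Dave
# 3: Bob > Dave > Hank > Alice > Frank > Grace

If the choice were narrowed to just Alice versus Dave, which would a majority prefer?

Ballots ranking Alice above Dave: 1.
Ballots ranking Dave above Alice: 2.
Dave wins the head-to-head, 2–1.

Dave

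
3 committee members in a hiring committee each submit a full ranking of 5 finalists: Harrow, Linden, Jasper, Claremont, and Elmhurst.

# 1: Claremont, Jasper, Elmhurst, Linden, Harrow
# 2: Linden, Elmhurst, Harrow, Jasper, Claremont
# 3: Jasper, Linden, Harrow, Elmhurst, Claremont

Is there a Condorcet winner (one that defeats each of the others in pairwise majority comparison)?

Yes

Head-to-head results (3 voters total):
Harrow vs Linden: Linden wins 3–0.
Harrow vs Jasper: Jasper wins 2–1.
Harrow vs Claremont: Harrow wins 2–1.
Harrow vs Elmhurst: Elmhurst wins 2–1.
Linden vs Jasper: Jasper wins 2–1.
Linden vs Claremont: Linden wins 2–1.
Linden vs Elmhurst: Linden wins 2–1.
Jasper vs Claremont: Jasper wins 2–1.
Jasper vs Elmhurst: Jasper wins 2–1.
Claremont vs Elmhurst: Elmhurst wins 2–1.
Jasper beats each rival — Harrow (2–1), Linden (2–1), Claremont (2–1), Elmhurst (2–1) — so Jasper is the Condorcet winner.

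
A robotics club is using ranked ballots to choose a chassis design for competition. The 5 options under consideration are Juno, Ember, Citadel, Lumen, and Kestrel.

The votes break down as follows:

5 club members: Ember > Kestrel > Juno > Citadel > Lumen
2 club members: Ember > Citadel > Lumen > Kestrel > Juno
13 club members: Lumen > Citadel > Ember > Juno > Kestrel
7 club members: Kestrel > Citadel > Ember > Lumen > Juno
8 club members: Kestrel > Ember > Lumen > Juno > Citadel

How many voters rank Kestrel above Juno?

Ballots ranking Kestrel above Juno: 5+2+7+8 = 22.
Ballots ranking Juno above Kestrel: 13.
So 22 of 35 voters prefer Kestrel to Juno.

22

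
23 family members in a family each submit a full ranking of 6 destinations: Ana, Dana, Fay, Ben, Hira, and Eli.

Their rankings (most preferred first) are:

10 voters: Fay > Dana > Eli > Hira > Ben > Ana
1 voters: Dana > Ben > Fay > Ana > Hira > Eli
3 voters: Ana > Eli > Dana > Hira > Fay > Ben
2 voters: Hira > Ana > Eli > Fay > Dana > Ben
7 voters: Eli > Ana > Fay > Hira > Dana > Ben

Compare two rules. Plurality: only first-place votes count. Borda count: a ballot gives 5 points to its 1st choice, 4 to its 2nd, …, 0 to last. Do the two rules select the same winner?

No

Plurality first-place counts: Ana 3, Dana 1, Fay 10, Ben 0, Hira 2, Eli 7 → Fay.
Borda totals: Ana 53, Dana 63, Fay 81, Ben 14, Hira 51, Eli 83 → Eli.
The two rules disagree: plurality picks Fay, Borda picks Eli.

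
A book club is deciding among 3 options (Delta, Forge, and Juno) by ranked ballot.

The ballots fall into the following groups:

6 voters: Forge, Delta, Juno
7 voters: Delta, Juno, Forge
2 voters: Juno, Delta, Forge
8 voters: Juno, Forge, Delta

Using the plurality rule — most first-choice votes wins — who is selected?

Juno

First-place vote totals:
  Delta: 7
  Forge: 6
  Juno: 10
Juno has the most first-place votes.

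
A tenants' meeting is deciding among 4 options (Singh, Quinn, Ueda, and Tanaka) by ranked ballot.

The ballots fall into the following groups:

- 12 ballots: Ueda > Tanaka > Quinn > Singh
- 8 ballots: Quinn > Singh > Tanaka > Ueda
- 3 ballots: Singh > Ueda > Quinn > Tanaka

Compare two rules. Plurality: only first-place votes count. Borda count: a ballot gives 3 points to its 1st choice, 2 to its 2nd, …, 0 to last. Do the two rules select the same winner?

Yes

Plurality first-place counts: Singh 3, Quinn 8, Ueda 12, Tanaka 0 → Ueda.
Borda totals: Singh 25, Quinn 39, Ueda 42, Tanaka 32 → Ueda.
The two rules agree on Ueda.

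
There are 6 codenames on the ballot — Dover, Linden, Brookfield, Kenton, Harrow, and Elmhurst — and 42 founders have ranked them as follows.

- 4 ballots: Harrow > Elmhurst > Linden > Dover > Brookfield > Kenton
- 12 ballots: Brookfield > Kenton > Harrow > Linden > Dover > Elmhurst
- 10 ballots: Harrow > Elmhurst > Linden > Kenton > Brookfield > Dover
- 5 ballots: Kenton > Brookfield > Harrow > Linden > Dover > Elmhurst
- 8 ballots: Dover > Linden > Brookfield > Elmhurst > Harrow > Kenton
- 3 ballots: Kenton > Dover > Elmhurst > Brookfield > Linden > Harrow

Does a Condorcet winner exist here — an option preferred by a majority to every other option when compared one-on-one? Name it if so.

None — there is no Condorcet winner

Head-to-head results (42 voters total):
Dover vs Linden: Linden wins 31–11.
Dover vs Brookfield: Brookfield wins 27–15.
Dover vs Kenton: Kenton wins 30–12.
Dover vs Harrow: Harrow wins 31–11.
Dover vs Elmhurst: Dover wins 28–14.
Linden vs Brookfield: Linden wins 22–20.
Linden vs Kenton: Linden wins 22–20.
Linden vs Harrow: Harrow wins 31–11.
Linden vs Elmhurst: Linden wins 25–17.
Brookfield vs Kenton: Brookfield wins 24–18.
Brookfield vs Harrow: Brookfield wins 28–14.
Brookfield vs Elmhurst: Brookfield wins 25–17.
Kenton vs Harrow: Harrow wins 22–20.
Kenton vs Elmhurst: Elmhurst wins 22–20.
Harrow vs Elmhurst: Harrow wins 31–11.
No candidate beats all others: Dover beats Elmhurst beats Kenton beats Dover, a majority cycle.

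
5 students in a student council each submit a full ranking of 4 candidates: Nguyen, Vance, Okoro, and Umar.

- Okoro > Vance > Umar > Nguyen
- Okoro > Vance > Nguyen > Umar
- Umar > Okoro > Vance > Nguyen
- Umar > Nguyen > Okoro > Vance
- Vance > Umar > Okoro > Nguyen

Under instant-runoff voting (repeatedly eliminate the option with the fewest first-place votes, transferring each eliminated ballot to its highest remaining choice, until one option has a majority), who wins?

Round 1: Okoro 2, Umar 2, Vance 1, Nguyen 0. Nguyen has the fewest and is eliminated.
Round 2: Okoro 2, Umar 2, Vance 1. Vance has the fewest and is eliminated.
Round 3: Umar 3, Okoro 2. Umar has a majority.

Umar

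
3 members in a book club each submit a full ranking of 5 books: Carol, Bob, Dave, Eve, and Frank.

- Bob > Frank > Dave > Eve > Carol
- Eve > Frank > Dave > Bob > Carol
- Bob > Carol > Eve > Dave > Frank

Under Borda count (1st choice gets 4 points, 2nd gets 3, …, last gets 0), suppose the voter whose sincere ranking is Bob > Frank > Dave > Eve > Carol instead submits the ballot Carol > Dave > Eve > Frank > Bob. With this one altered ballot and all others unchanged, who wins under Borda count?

Eve

Borda totals with the altered ballot: Carol 7, Bob 5, Dave 6, Eve 8, Frank 4.
The switch changes the winner from Bob to Eve.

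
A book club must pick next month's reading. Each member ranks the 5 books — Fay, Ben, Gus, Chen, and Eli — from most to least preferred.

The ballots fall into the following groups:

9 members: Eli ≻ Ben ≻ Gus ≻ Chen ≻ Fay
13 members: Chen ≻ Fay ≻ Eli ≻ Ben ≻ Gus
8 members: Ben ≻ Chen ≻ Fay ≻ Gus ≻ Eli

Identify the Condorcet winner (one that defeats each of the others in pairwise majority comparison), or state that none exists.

No Condorcet winner

Head-to-head results (30 voters total):
Fay vs Ben: Ben wins 17–13.
Fay vs Gus: Fay wins 21–9.
Fay vs Chen: Chen wins 30–0.
Fay vs Eli: Fay wins 21–9.
Ben vs Gus: Ben wins 30–0.
Ben vs Chen: Ben wins 17–13.
Ben vs Eli: Eli wins 22–8.
Gus vs Chen: Chen wins 21–9.
Gus vs Eli: Eli wins 22–8.
Chen vs Eli: Chen wins 21–9.
No candidate beats all others: Fay beats Eli beats Ben beats Fay, a majority cycle.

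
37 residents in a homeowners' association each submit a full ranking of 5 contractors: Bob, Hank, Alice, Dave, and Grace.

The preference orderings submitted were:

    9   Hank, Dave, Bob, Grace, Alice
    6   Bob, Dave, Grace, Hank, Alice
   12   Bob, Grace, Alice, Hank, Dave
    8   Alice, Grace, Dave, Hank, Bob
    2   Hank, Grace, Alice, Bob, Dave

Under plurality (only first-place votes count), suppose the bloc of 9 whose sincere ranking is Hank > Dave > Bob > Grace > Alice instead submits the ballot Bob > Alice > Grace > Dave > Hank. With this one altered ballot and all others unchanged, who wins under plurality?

Bob

First-place totals with the altered ballot: Bob 27, Hank 2, Alice 8, Dave 0, Grace 0.
The winner is unchanged: still Bob.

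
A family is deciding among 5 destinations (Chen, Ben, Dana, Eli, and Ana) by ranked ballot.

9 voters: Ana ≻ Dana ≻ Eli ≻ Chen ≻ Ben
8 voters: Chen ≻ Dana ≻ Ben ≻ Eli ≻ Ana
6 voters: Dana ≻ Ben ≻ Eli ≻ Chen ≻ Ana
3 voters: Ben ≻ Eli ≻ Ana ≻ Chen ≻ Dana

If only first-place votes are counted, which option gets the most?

First-place vote totals:
  Chen: 8
  Ben: 3
  Dana: 6
  Eli: 0
  Ana: 9
Ana has the most first-place votes.

Ana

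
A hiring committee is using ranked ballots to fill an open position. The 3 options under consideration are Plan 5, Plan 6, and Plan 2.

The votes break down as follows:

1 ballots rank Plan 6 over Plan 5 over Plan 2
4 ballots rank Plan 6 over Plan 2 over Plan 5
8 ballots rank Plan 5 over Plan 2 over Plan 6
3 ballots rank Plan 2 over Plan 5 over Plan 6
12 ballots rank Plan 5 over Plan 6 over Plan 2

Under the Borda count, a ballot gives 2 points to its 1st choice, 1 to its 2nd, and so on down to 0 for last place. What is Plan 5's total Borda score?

44

Borda scores:
  Plan 5: 1 + 4·0 + 8·2 + 3·1 + 12·2 = 44
  Plan 6: 2 + 4·2 + 8·0 + 3·0 + 12·1 = 22
  Plan 2: 0 + 4·1 + 8·1 + 3·2 + 12·0 = 18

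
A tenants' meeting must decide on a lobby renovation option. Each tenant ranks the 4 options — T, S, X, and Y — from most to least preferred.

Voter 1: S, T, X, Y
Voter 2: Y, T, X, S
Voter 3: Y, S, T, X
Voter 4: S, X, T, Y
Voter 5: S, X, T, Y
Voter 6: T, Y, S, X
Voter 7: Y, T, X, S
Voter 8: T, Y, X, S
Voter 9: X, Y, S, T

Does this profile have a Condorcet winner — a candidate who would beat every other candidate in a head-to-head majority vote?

Head-to-head results (9 voters total):
T vs S: S wins 5–4.
T vs X: T wins 6–3.
T vs Y: T wins 5–4.
S vs X: S wins 5–4.
S vs Y: Y wins 6–3.
X vs Y: Y wins 5–4.
No candidate beats all others: T beats Y beats S beats T, a majority cycle.

No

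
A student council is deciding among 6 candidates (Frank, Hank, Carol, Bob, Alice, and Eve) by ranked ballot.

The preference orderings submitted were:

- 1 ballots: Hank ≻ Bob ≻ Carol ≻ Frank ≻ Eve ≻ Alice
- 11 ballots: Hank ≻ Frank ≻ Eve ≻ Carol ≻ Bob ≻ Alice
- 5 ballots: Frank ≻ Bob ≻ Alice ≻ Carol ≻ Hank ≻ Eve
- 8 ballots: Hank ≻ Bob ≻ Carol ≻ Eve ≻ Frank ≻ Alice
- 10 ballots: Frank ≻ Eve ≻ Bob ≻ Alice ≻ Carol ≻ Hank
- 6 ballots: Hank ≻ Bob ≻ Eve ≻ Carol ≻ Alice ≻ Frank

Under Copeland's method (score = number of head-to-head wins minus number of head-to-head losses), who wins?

Pairwise results:
  Frank vs Hank: Hank wins 26–15.
  Frank vs Carol: Frank wins 26–15.
  Frank vs Bob: Frank wins 26–15.
  Frank vs Alice: Frank wins 35–6.
  Frank vs Eve: Frank wins 27–14.
  Hank vs Carol: Hank wins 26–15.
  Hank vs Bob: Hank wins 26–15.
  Hank vs Alice: Hank wins 26–15.
  Hank vs Eve: Hank wins 31–10.
  Carol vs Bob: Bob wins 30–11.
  Carol vs Alice: Carol wins 26–15.
  Carol vs Eve: Eve wins 27–14.
  Bob vs Alice: Bob wins 41–0.
  Bob vs Eve: Eve wins 21–20.
  Alice vs Eve: Eve wins 36–5.
Copeland scores (wins − losses):
  Frank: 4 − 1 = 3
  Hank: 5 − 0 = 5
  Carol: 1 − 4 = -3
  Bob: 2 − 3 = -1
  Alice: 0 − 5 = -5
  Eve: 3 − 2 = 1
Hank has the best Copeland score.

Hank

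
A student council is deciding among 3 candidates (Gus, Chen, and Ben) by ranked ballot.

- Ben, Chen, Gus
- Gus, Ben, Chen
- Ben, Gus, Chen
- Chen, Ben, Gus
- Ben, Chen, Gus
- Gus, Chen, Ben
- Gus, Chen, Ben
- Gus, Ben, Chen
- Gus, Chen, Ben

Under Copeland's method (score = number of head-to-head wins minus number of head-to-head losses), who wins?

Gus

Pairwise results:
  Gus vs Chen: Gus wins 6–3.
  Gus vs Ben: Gus wins 5–4.
  Chen vs Ben: Ben wins 5–4.
Copeland scores (wins − losses):
  Gus: 2 − 0 = 2
  Chen: 0 − 2 = -2
  Ben: 1 − 1 = 0
Gus has the best Copeland score.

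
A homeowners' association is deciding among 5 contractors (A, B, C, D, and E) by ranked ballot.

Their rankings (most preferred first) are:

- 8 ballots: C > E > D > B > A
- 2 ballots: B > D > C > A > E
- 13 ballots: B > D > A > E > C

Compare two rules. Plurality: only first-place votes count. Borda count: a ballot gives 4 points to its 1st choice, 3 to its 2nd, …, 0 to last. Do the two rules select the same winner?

Yes

Plurality first-place counts: A 0, B 15, C 8, D 0, E 0 → B.
Borda totals: A 28, B 68, C 36, D 61, E 37 → B.
The two rules agree on B.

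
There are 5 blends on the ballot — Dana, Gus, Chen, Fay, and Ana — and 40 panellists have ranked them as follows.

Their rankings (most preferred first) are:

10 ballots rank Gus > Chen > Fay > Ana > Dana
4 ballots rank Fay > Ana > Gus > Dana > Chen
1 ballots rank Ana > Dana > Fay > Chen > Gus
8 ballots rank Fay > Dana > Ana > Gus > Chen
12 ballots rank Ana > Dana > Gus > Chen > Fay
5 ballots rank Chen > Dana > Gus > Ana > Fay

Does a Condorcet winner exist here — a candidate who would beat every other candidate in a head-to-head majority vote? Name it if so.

Head-to-head results (40 voters total):
Dana vs Gus: Dana wins 26–14.
Dana vs Chen: Dana wins 25–15.
Dana vs Fay: Fay wins 22–18.
Dana vs Ana: Ana wins 27–13.
Gus vs Chen: Gus wins 34–6.
Gus vs Fay: Gus wins 27–13.
Gus vs Ana: Ana wins 25–15.
Chen vs Fay: Chen wins 27–13.
Chen vs Ana: Ana wins 25–15.
Fay vs Ana: Fay wins 22–18.
No candidate beats all others: Dana beats Gus beats Fay beats Dana, a majority cycle.

There is no Condorcet winner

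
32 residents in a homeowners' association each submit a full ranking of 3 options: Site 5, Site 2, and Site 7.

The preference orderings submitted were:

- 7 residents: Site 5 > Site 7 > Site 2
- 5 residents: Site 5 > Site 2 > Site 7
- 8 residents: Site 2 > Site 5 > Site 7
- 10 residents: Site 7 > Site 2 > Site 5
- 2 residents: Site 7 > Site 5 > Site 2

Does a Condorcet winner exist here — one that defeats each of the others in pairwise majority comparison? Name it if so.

None — there is no Condorcet winner

Head-to-head results (32 voters total):
Site 5 vs Site 2: Site 2 wins 18–14.
Site 5 vs Site 7: Site 5 wins 20–12.
Site 2 vs Site 7: Site 7 wins 19–13.
No candidate beats all others: Site 5 beats Site 7 beats Site 2 beats Site 5, a majority cycle.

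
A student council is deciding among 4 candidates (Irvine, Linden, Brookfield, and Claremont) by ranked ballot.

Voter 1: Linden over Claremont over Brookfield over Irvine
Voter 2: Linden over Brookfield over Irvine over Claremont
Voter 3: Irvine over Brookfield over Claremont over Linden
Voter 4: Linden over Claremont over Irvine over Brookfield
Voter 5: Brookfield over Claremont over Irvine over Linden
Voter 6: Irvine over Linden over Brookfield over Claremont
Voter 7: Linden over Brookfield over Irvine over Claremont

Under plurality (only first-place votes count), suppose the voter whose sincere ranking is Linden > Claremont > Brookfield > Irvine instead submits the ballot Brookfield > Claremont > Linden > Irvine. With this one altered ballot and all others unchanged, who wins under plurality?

Linden

First-place totals with the altered ballot: Irvine 2, Linden 3, Brookfield 2, Claremont 0.
The winner is unchanged: still Linden.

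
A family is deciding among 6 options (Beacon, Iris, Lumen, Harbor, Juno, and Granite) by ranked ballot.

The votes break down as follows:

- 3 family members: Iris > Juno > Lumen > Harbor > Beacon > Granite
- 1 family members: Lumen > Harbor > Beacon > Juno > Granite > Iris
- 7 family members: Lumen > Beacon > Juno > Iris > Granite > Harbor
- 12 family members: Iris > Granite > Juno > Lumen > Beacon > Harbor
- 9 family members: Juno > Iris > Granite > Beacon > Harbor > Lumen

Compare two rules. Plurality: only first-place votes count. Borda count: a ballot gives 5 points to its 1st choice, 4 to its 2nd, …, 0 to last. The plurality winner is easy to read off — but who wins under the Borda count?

Plurality first-place counts: Beacon 0, Iris 15, Lumen 8, Harbor 0, Juno 9, Granite 0 → Iris.
Borda totals: Beacon 64, Iris 125, Lumen 73, Harbor 19, Juno 116, Granite 83 → Iris.

Iris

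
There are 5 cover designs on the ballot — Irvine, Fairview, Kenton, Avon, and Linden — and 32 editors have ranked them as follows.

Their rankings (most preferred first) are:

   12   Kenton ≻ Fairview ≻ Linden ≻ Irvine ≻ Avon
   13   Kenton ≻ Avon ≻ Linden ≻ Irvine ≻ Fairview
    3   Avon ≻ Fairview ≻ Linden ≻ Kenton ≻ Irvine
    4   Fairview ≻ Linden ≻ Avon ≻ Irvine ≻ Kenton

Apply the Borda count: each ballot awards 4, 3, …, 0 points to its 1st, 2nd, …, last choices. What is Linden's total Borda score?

Borda scores:
  Irvine: 12·1 + 13·1 + 3·0 + 4·1 = 29
  Fairview: 12·3 + 13·0 + 3·3 + 4·4 = 61
  Kenton: 12·4 + 13·4 + 3·1 + 4·0 = 103
  Avon: 12·0 + 13·3 + 3·4 + 4·2 = 59
  Linden: 12·2 + 13·2 + 3·2 + 4·3 = 68

68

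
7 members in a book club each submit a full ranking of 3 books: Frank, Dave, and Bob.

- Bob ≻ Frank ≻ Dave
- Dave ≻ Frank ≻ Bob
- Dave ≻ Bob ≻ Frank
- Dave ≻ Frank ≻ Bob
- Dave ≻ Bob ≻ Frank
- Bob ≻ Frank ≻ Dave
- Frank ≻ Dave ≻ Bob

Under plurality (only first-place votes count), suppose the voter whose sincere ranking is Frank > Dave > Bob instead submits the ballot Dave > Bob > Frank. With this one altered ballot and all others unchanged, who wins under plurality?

Dave

First-place totals with the altered ballot: Frank 0, Dave 5, Bob 2.
The winner is unchanged: still Dave.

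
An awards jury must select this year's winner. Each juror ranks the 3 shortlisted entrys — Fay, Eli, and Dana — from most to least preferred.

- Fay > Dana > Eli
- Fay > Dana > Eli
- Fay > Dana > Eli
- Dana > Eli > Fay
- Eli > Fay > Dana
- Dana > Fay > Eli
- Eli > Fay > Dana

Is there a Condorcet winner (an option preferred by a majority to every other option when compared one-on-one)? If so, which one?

Fay

Head-to-head results (7 voters total):
Fay vs Eli: Fay wins 4–3.
Fay vs Dana: Fay wins 5–2.
Eli vs Dana: Dana wins 5–2.
Fay beats each rival — Eli (4–3), Dana (5–2) — so Fay is the Condorcet winner.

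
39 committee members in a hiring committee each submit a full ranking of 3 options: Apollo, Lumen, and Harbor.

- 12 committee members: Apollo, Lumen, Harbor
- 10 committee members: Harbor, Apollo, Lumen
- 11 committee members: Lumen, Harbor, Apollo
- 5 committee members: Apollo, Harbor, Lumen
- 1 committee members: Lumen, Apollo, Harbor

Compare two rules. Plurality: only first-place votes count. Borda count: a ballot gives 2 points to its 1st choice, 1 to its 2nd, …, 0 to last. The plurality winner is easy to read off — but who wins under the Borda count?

Plurality first-place counts: Apollo 17, Lumen 12, Harbor 10 → Apollo.
Borda totals: Apollo 45, Lumen 36, Harbor 36 → Apollo.

Apollo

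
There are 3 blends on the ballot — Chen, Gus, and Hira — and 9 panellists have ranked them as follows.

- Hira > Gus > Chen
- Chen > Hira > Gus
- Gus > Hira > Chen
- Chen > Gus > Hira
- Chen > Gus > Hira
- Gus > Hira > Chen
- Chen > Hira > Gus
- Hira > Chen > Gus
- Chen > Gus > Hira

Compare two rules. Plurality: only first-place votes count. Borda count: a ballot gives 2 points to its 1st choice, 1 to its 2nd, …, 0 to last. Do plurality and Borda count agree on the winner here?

Plurality first-place counts: Chen 5, Gus 2, Hira 2 → Chen.
Borda totals: Chen 11, Gus 8, Hira 8 → Chen.
The two rules agree on Chen.

Yes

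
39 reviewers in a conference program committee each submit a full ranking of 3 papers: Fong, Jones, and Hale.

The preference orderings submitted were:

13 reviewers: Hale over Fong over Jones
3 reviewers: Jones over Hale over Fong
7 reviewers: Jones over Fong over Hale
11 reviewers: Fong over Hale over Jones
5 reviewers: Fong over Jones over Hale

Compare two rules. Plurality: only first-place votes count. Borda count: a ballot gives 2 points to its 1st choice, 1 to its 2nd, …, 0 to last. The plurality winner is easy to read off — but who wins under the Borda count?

Fong

Plurality first-place counts: Fong 16, Jones 10, Hale 13 → Fong.
Borda totals: Fong 52, Jones 25, Hale 40 → Fong.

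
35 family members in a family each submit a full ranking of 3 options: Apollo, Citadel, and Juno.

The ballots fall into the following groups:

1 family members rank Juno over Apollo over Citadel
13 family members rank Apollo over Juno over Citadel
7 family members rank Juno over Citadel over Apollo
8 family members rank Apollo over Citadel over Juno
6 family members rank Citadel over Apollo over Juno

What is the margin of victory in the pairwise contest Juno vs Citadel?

Ballots ranking Juno above Citadel: 1+13+7 = 21.
Ballots ranking Citadel above Juno: 8+6 = 14.
Juno wins 21–14, a margin of 7.

7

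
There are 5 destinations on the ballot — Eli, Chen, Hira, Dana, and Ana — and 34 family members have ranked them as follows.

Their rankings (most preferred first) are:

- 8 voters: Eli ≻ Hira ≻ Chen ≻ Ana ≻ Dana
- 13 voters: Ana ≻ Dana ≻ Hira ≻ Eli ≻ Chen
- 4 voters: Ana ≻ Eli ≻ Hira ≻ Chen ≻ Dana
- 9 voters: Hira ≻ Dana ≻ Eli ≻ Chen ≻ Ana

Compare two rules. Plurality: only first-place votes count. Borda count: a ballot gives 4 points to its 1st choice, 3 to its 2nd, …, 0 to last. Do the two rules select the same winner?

No

Plurality first-place counts: Eli 8, Chen 0, Hira 9, Dana 0, Ana 17 → Ana.
Borda totals: Eli 75, Chen 29, Hira 94, Dana 66, Ana 76 → Hira.
The two rules disagree: plurality picks Ana, Borda picks Hira.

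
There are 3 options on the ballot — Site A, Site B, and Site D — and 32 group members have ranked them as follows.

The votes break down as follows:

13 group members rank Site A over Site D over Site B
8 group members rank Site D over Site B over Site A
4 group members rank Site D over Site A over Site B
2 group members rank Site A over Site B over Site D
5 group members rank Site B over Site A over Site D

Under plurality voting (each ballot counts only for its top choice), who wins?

Site A

First-place vote totals:
  Site A: 15
  Site B: 5
  Site D: 12
Site A has the most first-place votes.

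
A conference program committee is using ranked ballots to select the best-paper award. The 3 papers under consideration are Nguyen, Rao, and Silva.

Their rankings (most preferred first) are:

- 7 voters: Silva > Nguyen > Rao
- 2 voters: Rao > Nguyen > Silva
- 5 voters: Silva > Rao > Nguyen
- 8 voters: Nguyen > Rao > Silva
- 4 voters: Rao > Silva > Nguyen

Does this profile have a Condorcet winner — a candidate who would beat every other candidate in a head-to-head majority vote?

Head-to-head results (26 voters total):
Nguyen vs Rao: Nguyen wins 15–11.
Nguyen vs Silva: Silva wins 16–10.
Rao vs Silva: Rao wins 14–12.
No candidate beats all others: Nguyen beats Rao beats Silva beats Nguyen, a majority cycle.

No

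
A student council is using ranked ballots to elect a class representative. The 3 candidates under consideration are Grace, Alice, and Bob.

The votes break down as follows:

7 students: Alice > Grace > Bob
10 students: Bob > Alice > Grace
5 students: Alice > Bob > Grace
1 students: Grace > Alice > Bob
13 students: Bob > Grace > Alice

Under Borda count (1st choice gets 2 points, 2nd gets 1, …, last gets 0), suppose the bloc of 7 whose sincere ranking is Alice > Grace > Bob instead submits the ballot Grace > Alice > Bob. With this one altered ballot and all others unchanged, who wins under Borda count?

Bob

Borda totals with the altered ballot: Grace 29, Alice 28, Bob 51.
The winner is unchanged: still Bob.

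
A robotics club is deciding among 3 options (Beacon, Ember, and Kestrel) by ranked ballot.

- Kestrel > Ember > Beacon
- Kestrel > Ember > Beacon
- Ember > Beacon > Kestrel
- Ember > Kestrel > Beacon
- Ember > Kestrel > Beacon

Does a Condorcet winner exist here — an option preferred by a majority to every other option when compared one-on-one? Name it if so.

Head-to-head results (5 voters total):
Beacon vs Ember: Ember wins 5–0.
Beacon vs Kestrel: Kestrel wins 4–1.
Ember vs Kestrel: Ember wins 3–2.
Ember beats each rival — Beacon (5–0), Kestrel (3–2) — so Ember is the Condorcet winner.

Ember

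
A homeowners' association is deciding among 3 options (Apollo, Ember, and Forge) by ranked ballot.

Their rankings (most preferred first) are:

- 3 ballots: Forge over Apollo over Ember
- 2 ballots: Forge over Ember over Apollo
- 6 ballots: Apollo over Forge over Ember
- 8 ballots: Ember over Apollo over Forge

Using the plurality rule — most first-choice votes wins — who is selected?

First-place vote totals:
  Apollo: 6
  Ember: 8
  Forge: 5
Ember has the most first-place votes.

Ember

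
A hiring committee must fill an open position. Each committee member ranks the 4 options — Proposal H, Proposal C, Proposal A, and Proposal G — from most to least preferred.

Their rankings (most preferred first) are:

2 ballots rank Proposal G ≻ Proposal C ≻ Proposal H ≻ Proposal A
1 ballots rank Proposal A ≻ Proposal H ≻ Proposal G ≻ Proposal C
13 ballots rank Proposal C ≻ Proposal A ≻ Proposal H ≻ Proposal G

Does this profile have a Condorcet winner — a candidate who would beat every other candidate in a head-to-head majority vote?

Head-to-head results (16 voters total):
Proposal H vs Proposal C: Proposal C wins 15–1.
Proposal H vs Proposal A: Proposal A wins 14–2.
Proposal H vs Proposal G: Proposal H wins 14–2.
Proposal C vs Proposal A: Proposal C wins 15–1.
Proposal C vs Proposal G: Proposal C wins 13–3.
Proposal A vs Proposal G: Proposal A wins 14–2.
Proposal C beats each rival — Proposal H (15–1), Proposal A (15–1), Proposal G (13–3) — so Proposal C is the Condorcet winner.

Yes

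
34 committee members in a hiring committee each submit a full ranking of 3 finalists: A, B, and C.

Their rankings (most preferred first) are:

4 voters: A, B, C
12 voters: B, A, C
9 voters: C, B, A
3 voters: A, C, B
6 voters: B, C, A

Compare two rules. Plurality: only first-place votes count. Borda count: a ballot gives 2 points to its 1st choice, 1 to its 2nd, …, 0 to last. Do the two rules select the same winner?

Plurality first-place counts: A 7, B 18, C 9 → B.
Borda totals: A 26, B 49, C 27 → B.
The two rules agree on B.

Yes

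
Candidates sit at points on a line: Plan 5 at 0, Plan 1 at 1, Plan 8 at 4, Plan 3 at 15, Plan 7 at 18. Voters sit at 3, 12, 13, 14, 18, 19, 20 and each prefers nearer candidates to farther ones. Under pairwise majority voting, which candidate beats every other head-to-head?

With single-peaked preferences on a line, the Condorcet winner is the candidate closest to the median voter.
The median voter (position 14) is closest to Plan 3 at 15.
Check: Plan 3 vs Plan 1 — voters closer to Plan 3: 6 of 7.

Plan 3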